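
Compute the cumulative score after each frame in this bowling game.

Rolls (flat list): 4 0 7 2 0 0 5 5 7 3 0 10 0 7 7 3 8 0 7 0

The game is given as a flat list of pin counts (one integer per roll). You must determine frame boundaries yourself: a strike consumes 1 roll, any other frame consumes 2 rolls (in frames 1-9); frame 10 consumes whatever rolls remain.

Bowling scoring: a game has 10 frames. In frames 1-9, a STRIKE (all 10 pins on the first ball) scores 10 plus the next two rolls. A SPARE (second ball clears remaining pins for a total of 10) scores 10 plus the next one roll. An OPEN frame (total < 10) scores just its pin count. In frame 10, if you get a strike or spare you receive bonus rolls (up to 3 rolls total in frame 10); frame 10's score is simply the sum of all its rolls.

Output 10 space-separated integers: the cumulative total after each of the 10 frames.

Answer: 4 13 13 30 40 50 57 75 83 90

Derivation:
Frame 1: OPEN (4+0=4). Cumulative: 4
Frame 2: OPEN (7+2=9). Cumulative: 13
Frame 3: OPEN (0+0=0). Cumulative: 13
Frame 4: SPARE (5+5=10). 10 + next roll (7) = 17. Cumulative: 30
Frame 5: SPARE (7+3=10). 10 + next roll (0) = 10. Cumulative: 40
Frame 6: SPARE (0+10=10). 10 + next roll (0) = 10. Cumulative: 50
Frame 7: OPEN (0+7=7). Cumulative: 57
Frame 8: SPARE (7+3=10). 10 + next roll (8) = 18. Cumulative: 75
Frame 9: OPEN (8+0=8). Cumulative: 83
Frame 10: OPEN. Sum of all frame-10 rolls (7+0) = 7. Cumulative: 90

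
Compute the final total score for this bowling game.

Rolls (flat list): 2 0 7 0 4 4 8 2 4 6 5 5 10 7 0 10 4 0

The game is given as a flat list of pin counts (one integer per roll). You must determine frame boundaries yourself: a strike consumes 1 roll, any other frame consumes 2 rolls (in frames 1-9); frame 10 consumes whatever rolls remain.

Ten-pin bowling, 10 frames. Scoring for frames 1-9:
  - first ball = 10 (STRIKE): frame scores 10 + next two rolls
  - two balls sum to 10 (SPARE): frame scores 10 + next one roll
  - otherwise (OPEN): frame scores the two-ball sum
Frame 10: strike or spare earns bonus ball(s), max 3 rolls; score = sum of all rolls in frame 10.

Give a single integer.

Frame 1: OPEN (2+0=2). Cumulative: 2
Frame 2: OPEN (7+0=7). Cumulative: 9
Frame 3: OPEN (4+4=8). Cumulative: 17
Frame 4: SPARE (8+2=10). 10 + next roll (4) = 14. Cumulative: 31
Frame 5: SPARE (4+6=10). 10 + next roll (5) = 15. Cumulative: 46
Frame 6: SPARE (5+5=10). 10 + next roll (10) = 20. Cumulative: 66
Frame 7: STRIKE. 10 + next two rolls (7+0) = 17. Cumulative: 83
Frame 8: OPEN (7+0=7). Cumulative: 90
Frame 9: STRIKE. 10 + next two rolls (4+0) = 14. Cumulative: 104
Frame 10: OPEN. Sum of all frame-10 rolls (4+0) = 4. Cumulative: 108

Answer: 108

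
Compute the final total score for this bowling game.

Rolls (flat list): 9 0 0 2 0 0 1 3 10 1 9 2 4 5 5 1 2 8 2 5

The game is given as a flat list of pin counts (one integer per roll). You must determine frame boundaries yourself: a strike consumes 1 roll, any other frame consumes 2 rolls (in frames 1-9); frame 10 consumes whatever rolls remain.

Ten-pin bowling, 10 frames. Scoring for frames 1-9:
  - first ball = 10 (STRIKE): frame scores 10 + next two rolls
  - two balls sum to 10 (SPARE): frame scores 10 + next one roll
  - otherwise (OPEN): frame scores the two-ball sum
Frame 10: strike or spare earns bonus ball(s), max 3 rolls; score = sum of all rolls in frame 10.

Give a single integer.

Answer: 82

Derivation:
Frame 1: OPEN (9+0=9). Cumulative: 9
Frame 2: OPEN (0+2=2). Cumulative: 11
Frame 3: OPEN (0+0=0). Cumulative: 11
Frame 4: OPEN (1+3=4). Cumulative: 15
Frame 5: STRIKE. 10 + next two rolls (1+9) = 20. Cumulative: 35
Frame 6: SPARE (1+9=10). 10 + next roll (2) = 12. Cumulative: 47
Frame 7: OPEN (2+4=6). Cumulative: 53
Frame 8: SPARE (5+5=10). 10 + next roll (1) = 11. Cumulative: 64
Frame 9: OPEN (1+2=3). Cumulative: 67
Frame 10: SPARE. Sum of all frame-10 rolls (8+2+5) = 15. Cumulative: 82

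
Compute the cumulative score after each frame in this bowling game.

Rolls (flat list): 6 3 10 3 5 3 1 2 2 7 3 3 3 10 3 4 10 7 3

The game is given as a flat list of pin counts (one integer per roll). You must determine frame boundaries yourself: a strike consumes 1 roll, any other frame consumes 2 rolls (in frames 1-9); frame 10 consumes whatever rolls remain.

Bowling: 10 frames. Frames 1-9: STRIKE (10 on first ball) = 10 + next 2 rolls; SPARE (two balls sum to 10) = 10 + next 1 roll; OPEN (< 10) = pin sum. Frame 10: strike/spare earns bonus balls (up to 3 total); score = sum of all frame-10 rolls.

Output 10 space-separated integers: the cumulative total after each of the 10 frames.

Frame 1: OPEN (6+3=9). Cumulative: 9
Frame 2: STRIKE. 10 + next two rolls (3+5) = 18. Cumulative: 27
Frame 3: OPEN (3+5=8). Cumulative: 35
Frame 4: OPEN (3+1=4). Cumulative: 39
Frame 5: OPEN (2+2=4). Cumulative: 43
Frame 6: SPARE (7+3=10). 10 + next roll (3) = 13. Cumulative: 56
Frame 7: OPEN (3+3=6). Cumulative: 62
Frame 8: STRIKE. 10 + next two rolls (3+4) = 17. Cumulative: 79
Frame 9: OPEN (3+4=7). Cumulative: 86
Frame 10: STRIKE. Sum of all frame-10 rolls (10+7+3) = 20. Cumulative: 106

Answer: 9 27 35 39 43 56 62 79 86 106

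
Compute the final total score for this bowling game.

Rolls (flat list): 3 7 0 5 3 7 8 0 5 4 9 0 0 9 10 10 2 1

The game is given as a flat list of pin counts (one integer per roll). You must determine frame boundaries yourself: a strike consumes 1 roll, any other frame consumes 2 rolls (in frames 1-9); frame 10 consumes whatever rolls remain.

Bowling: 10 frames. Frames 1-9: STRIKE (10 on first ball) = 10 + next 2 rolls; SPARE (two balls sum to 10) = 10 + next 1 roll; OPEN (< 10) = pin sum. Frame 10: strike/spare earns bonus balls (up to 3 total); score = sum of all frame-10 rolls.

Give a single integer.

Answer: 106

Derivation:
Frame 1: SPARE (3+7=10). 10 + next roll (0) = 10. Cumulative: 10
Frame 2: OPEN (0+5=5). Cumulative: 15
Frame 3: SPARE (3+7=10). 10 + next roll (8) = 18. Cumulative: 33
Frame 4: OPEN (8+0=8). Cumulative: 41
Frame 5: OPEN (5+4=9). Cumulative: 50
Frame 6: OPEN (9+0=9). Cumulative: 59
Frame 7: OPEN (0+9=9). Cumulative: 68
Frame 8: STRIKE. 10 + next two rolls (10+2) = 22. Cumulative: 90
Frame 9: STRIKE. 10 + next two rolls (2+1) = 13. Cumulative: 103
Frame 10: OPEN. Sum of all frame-10 rolls (2+1) = 3. Cumulative: 106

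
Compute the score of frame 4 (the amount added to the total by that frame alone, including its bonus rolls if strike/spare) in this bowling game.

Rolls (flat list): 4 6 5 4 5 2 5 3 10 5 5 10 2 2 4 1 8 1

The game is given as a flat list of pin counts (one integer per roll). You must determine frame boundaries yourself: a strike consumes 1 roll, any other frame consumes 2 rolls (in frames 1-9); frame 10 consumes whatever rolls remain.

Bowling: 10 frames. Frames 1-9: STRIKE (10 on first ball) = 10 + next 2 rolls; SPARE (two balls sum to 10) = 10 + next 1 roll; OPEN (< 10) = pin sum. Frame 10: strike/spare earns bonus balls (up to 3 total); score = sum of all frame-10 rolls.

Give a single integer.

Frame 1: SPARE (4+6=10). 10 + next roll (5) = 15. Cumulative: 15
Frame 2: OPEN (5+4=9). Cumulative: 24
Frame 3: OPEN (5+2=7). Cumulative: 31
Frame 4: OPEN (5+3=8). Cumulative: 39
Frame 5: STRIKE. 10 + next two rolls (5+5) = 20. Cumulative: 59
Frame 6: SPARE (5+5=10). 10 + next roll (10) = 20. Cumulative: 79

Answer: 8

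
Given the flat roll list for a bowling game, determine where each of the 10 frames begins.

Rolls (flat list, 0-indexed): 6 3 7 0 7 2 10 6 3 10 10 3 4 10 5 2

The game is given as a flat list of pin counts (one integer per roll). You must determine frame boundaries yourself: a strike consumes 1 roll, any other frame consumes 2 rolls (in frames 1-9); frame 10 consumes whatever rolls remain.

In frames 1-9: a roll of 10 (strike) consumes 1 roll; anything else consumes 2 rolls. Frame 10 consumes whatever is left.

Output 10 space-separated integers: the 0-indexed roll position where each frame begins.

Frame 1 starts at roll index 0: rolls=6,3 (sum=9), consumes 2 rolls
Frame 2 starts at roll index 2: rolls=7,0 (sum=7), consumes 2 rolls
Frame 3 starts at roll index 4: rolls=7,2 (sum=9), consumes 2 rolls
Frame 4 starts at roll index 6: roll=10 (strike), consumes 1 roll
Frame 5 starts at roll index 7: rolls=6,3 (sum=9), consumes 2 rolls
Frame 6 starts at roll index 9: roll=10 (strike), consumes 1 roll
Frame 7 starts at roll index 10: roll=10 (strike), consumes 1 roll
Frame 8 starts at roll index 11: rolls=3,4 (sum=7), consumes 2 rolls
Frame 9 starts at roll index 13: roll=10 (strike), consumes 1 roll
Frame 10 starts at roll index 14: 2 remaining rolls

Answer: 0 2 4 6 7 9 10 11 13 14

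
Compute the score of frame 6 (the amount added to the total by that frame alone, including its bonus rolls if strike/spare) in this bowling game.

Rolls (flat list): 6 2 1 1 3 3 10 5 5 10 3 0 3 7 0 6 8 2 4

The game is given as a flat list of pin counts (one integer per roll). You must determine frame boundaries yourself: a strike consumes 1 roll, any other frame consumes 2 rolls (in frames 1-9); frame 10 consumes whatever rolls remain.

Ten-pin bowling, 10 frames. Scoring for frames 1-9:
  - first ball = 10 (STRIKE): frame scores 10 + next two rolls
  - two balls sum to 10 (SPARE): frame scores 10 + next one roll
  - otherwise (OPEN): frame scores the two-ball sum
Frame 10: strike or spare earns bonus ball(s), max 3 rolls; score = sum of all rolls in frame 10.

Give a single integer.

Frame 1: OPEN (6+2=8). Cumulative: 8
Frame 2: OPEN (1+1=2). Cumulative: 10
Frame 3: OPEN (3+3=6). Cumulative: 16
Frame 4: STRIKE. 10 + next two rolls (5+5) = 20. Cumulative: 36
Frame 5: SPARE (5+5=10). 10 + next roll (10) = 20. Cumulative: 56
Frame 6: STRIKE. 10 + next two rolls (3+0) = 13. Cumulative: 69
Frame 7: OPEN (3+0=3). Cumulative: 72
Frame 8: SPARE (3+7=10). 10 + next roll (0) = 10. Cumulative: 82

Answer: 13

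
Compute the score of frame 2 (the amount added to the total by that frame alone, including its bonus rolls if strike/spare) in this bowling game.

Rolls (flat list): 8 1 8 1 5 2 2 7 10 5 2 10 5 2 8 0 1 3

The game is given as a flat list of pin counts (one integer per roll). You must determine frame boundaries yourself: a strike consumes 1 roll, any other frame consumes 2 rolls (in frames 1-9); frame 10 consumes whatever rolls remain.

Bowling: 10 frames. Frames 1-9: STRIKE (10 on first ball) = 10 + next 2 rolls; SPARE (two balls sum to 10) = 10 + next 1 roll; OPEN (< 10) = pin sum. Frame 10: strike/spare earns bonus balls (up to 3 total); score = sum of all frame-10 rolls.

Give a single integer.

Answer: 9

Derivation:
Frame 1: OPEN (8+1=9). Cumulative: 9
Frame 2: OPEN (8+1=9). Cumulative: 18
Frame 3: OPEN (5+2=7). Cumulative: 25
Frame 4: OPEN (2+7=9). Cumulative: 34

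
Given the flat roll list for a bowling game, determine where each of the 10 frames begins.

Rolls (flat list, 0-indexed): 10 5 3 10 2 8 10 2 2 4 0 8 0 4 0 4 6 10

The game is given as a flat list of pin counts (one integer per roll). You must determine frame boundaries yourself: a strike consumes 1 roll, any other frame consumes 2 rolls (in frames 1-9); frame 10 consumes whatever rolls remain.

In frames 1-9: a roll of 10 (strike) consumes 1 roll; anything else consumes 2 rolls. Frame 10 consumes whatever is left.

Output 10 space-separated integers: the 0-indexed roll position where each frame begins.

Frame 1 starts at roll index 0: roll=10 (strike), consumes 1 roll
Frame 2 starts at roll index 1: rolls=5,3 (sum=8), consumes 2 rolls
Frame 3 starts at roll index 3: roll=10 (strike), consumes 1 roll
Frame 4 starts at roll index 4: rolls=2,8 (sum=10), consumes 2 rolls
Frame 5 starts at roll index 6: roll=10 (strike), consumes 1 roll
Frame 6 starts at roll index 7: rolls=2,2 (sum=4), consumes 2 rolls
Frame 7 starts at roll index 9: rolls=4,0 (sum=4), consumes 2 rolls
Frame 8 starts at roll index 11: rolls=8,0 (sum=8), consumes 2 rolls
Frame 9 starts at roll index 13: rolls=4,0 (sum=4), consumes 2 rolls
Frame 10 starts at roll index 15: 3 remaining rolls

Answer: 0 1 3 4 6 7 9 11 13 15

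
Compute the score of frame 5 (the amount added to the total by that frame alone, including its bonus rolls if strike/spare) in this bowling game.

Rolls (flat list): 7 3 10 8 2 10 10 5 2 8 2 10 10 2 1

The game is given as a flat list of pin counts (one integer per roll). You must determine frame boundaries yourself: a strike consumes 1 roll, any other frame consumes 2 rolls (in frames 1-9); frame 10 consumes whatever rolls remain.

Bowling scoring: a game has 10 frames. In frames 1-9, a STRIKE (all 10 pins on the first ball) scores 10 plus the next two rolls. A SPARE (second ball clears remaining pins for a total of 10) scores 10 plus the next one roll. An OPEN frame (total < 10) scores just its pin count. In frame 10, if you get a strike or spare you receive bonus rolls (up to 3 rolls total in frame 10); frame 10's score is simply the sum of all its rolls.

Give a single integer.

Answer: 17

Derivation:
Frame 1: SPARE (7+3=10). 10 + next roll (10) = 20. Cumulative: 20
Frame 2: STRIKE. 10 + next two rolls (8+2) = 20. Cumulative: 40
Frame 3: SPARE (8+2=10). 10 + next roll (10) = 20. Cumulative: 60
Frame 4: STRIKE. 10 + next two rolls (10+5) = 25. Cumulative: 85
Frame 5: STRIKE. 10 + next two rolls (5+2) = 17. Cumulative: 102
Frame 6: OPEN (5+2=7). Cumulative: 109
Frame 7: SPARE (8+2=10). 10 + next roll (10) = 20. Cumulative: 129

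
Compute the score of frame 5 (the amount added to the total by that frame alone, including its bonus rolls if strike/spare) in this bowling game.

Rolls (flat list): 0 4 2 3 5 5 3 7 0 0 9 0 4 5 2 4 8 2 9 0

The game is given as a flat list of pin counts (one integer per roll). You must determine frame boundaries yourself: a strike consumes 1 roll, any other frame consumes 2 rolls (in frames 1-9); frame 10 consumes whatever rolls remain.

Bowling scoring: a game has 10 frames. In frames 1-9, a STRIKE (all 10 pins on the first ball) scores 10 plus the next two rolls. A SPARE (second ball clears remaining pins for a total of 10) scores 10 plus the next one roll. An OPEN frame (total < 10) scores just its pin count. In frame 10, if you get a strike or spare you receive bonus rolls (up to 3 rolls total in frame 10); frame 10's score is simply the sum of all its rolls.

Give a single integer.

Answer: 0

Derivation:
Frame 1: OPEN (0+4=4). Cumulative: 4
Frame 2: OPEN (2+3=5). Cumulative: 9
Frame 3: SPARE (5+5=10). 10 + next roll (3) = 13. Cumulative: 22
Frame 4: SPARE (3+7=10). 10 + next roll (0) = 10. Cumulative: 32
Frame 5: OPEN (0+0=0). Cumulative: 32
Frame 6: OPEN (9+0=9). Cumulative: 41
Frame 7: OPEN (4+5=9). Cumulative: 50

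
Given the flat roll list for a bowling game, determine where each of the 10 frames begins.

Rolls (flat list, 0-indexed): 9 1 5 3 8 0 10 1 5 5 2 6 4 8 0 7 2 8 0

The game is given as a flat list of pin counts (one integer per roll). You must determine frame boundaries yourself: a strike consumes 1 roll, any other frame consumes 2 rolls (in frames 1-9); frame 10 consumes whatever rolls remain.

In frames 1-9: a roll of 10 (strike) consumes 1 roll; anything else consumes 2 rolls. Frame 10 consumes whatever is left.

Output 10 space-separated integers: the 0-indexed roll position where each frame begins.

Frame 1 starts at roll index 0: rolls=9,1 (sum=10), consumes 2 rolls
Frame 2 starts at roll index 2: rolls=5,3 (sum=8), consumes 2 rolls
Frame 3 starts at roll index 4: rolls=8,0 (sum=8), consumes 2 rolls
Frame 4 starts at roll index 6: roll=10 (strike), consumes 1 roll
Frame 5 starts at roll index 7: rolls=1,5 (sum=6), consumes 2 rolls
Frame 6 starts at roll index 9: rolls=5,2 (sum=7), consumes 2 rolls
Frame 7 starts at roll index 11: rolls=6,4 (sum=10), consumes 2 rolls
Frame 8 starts at roll index 13: rolls=8,0 (sum=8), consumes 2 rolls
Frame 9 starts at roll index 15: rolls=7,2 (sum=9), consumes 2 rolls
Frame 10 starts at roll index 17: 2 remaining rolls

Answer: 0 2 4 6 7 9 11 13 15 17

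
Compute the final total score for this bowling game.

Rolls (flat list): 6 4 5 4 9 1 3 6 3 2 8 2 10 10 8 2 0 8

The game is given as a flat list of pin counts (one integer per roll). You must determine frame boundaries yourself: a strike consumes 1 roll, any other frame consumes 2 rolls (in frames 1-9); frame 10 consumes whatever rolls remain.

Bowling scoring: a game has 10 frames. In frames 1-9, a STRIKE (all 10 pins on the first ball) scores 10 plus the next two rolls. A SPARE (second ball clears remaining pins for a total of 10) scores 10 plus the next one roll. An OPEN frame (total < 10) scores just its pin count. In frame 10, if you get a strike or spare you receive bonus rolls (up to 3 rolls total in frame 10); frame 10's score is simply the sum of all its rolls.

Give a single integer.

Answer: 137

Derivation:
Frame 1: SPARE (6+4=10). 10 + next roll (5) = 15. Cumulative: 15
Frame 2: OPEN (5+4=9). Cumulative: 24
Frame 3: SPARE (9+1=10). 10 + next roll (3) = 13. Cumulative: 37
Frame 4: OPEN (3+6=9). Cumulative: 46
Frame 5: OPEN (3+2=5). Cumulative: 51
Frame 6: SPARE (8+2=10). 10 + next roll (10) = 20. Cumulative: 71
Frame 7: STRIKE. 10 + next two rolls (10+8) = 28. Cumulative: 99
Frame 8: STRIKE. 10 + next two rolls (8+2) = 20. Cumulative: 119
Frame 9: SPARE (8+2=10). 10 + next roll (0) = 10. Cumulative: 129
Frame 10: OPEN. Sum of all frame-10 rolls (0+8) = 8. Cumulative: 137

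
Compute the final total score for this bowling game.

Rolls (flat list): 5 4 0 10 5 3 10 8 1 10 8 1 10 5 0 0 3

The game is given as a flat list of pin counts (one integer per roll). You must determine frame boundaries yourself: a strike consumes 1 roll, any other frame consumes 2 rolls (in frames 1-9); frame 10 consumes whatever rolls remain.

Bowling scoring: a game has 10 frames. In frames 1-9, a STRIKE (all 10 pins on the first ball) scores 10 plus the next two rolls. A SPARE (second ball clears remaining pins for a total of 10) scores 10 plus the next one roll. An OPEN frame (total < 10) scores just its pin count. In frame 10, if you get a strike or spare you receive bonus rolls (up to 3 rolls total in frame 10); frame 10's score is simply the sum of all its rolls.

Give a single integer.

Frame 1: OPEN (5+4=9). Cumulative: 9
Frame 2: SPARE (0+10=10). 10 + next roll (5) = 15. Cumulative: 24
Frame 3: OPEN (5+3=8). Cumulative: 32
Frame 4: STRIKE. 10 + next two rolls (8+1) = 19. Cumulative: 51
Frame 5: OPEN (8+1=9). Cumulative: 60
Frame 6: STRIKE. 10 + next two rolls (8+1) = 19. Cumulative: 79
Frame 7: OPEN (8+1=9). Cumulative: 88
Frame 8: STRIKE. 10 + next two rolls (5+0) = 15. Cumulative: 103
Frame 9: OPEN (5+0=5). Cumulative: 108
Frame 10: OPEN. Sum of all frame-10 rolls (0+3) = 3. Cumulative: 111

Answer: 111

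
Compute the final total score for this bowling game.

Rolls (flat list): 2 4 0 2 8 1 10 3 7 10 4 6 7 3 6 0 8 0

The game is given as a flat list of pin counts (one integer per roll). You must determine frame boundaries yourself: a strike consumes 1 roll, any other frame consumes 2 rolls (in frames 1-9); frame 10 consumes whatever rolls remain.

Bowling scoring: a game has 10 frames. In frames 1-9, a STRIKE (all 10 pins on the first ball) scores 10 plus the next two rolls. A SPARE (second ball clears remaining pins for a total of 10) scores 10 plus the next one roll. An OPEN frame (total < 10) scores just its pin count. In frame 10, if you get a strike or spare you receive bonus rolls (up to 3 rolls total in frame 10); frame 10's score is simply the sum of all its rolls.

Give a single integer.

Answer: 124

Derivation:
Frame 1: OPEN (2+4=6). Cumulative: 6
Frame 2: OPEN (0+2=2). Cumulative: 8
Frame 3: OPEN (8+1=9). Cumulative: 17
Frame 4: STRIKE. 10 + next two rolls (3+7) = 20. Cumulative: 37
Frame 5: SPARE (3+7=10). 10 + next roll (10) = 20. Cumulative: 57
Frame 6: STRIKE. 10 + next two rolls (4+6) = 20. Cumulative: 77
Frame 7: SPARE (4+6=10). 10 + next roll (7) = 17. Cumulative: 94
Frame 8: SPARE (7+3=10). 10 + next roll (6) = 16. Cumulative: 110
Frame 9: OPEN (6+0=6). Cumulative: 116
Frame 10: OPEN. Sum of all frame-10 rolls (8+0) = 8. Cumulative: 124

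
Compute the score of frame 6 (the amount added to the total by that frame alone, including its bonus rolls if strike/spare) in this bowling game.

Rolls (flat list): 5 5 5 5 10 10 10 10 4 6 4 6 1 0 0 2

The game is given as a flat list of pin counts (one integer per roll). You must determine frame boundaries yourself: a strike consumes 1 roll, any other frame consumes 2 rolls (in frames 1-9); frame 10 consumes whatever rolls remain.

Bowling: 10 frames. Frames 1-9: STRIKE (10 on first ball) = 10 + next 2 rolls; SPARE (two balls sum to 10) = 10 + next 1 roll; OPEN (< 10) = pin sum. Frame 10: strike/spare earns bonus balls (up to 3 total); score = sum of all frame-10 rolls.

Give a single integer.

Answer: 20

Derivation:
Frame 1: SPARE (5+5=10). 10 + next roll (5) = 15. Cumulative: 15
Frame 2: SPARE (5+5=10). 10 + next roll (10) = 20. Cumulative: 35
Frame 3: STRIKE. 10 + next two rolls (10+10) = 30. Cumulative: 65
Frame 4: STRIKE. 10 + next two rolls (10+10) = 30. Cumulative: 95
Frame 5: STRIKE. 10 + next two rolls (10+4) = 24. Cumulative: 119
Frame 6: STRIKE. 10 + next two rolls (4+6) = 20. Cumulative: 139
Frame 7: SPARE (4+6=10). 10 + next roll (4) = 14. Cumulative: 153
Frame 8: SPARE (4+6=10). 10 + next roll (1) = 11. Cumulative: 164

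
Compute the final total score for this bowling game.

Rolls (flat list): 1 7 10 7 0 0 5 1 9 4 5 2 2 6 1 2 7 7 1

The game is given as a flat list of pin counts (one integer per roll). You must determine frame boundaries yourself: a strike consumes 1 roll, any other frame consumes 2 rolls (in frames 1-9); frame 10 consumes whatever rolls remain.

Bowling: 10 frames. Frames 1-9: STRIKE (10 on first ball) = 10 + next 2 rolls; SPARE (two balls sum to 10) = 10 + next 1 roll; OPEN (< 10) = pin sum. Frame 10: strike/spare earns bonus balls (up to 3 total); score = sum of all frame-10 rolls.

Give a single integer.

Frame 1: OPEN (1+7=8). Cumulative: 8
Frame 2: STRIKE. 10 + next two rolls (7+0) = 17. Cumulative: 25
Frame 3: OPEN (7+0=7). Cumulative: 32
Frame 4: OPEN (0+5=5). Cumulative: 37
Frame 5: SPARE (1+9=10). 10 + next roll (4) = 14. Cumulative: 51
Frame 6: OPEN (4+5=9). Cumulative: 60
Frame 7: OPEN (2+2=4). Cumulative: 64
Frame 8: OPEN (6+1=7). Cumulative: 71
Frame 9: OPEN (2+7=9). Cumulative: 80
Frame 10: OPEN. Sum of all frame-10 rolls (7+1) = 8. Cumulative: 88

Answer: 88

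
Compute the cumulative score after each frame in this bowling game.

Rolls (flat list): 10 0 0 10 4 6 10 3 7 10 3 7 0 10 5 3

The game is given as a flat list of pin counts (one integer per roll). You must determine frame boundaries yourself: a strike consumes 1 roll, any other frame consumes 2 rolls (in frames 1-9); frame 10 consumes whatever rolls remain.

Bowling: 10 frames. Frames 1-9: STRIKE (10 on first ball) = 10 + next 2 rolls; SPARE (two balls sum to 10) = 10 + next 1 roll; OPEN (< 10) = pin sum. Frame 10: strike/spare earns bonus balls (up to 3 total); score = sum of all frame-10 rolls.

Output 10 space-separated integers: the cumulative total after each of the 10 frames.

Frame 1: STRIKE. 10 + next two rolls (0+0) = 10. Cumulative: 10
Frame 2: OPEN (0+0=0). Cumulative: 10
Frame 3: STRIKE. 10 + next two rolls (4+6) = 20. Cumulative: 30
Frame 4: SPARE (4+6=10). 10 + next roll (10) = 20. Cumulative: 50
Frame 5: STRIKE. 10 + next two rolls (3+7) = 20. Cumulative: 70
Frame 6: SPARE (3+7=10). 10 + next roll (10) = 20. Cumulative: 90
Frame 7: STRIKE. 10 + next two rolls (3+7) = 20. Cumulative: 110
Frame 8: SPARE (3+7=10). 10 + next roll (0) = 10. Cumulative: 120
Frame 9: SPARE (0+10=10). 10 + next roll (5) = 15. Cumulative: 135
Frame 10: OPEN. Sum of all frame-10 rolls (5+3) = 8. Cumulative: 143

Answer: 10 10 30 50 70 90 110 120 135 143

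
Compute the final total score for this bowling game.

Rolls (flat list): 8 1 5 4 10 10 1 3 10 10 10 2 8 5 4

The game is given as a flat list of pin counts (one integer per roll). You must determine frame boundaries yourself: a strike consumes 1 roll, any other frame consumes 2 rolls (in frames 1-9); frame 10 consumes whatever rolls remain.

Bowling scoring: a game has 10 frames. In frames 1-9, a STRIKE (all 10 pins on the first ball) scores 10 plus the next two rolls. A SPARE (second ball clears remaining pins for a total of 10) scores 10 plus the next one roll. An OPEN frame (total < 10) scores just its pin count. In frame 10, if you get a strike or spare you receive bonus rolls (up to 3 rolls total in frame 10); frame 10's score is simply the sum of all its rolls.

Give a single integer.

Frame 1: OPEN (8+1=9). Cumulative: 9
Frame 2: OPEN (5+4=9). Cumulative: 18
Frame 3: STRIKE. 10 + next two rolls (10+1) = 21. Cumulative: 39
Frame 4: STRIKE. 10 + next two rolls (1+3) = 14. Cumulative: 53
Frame 5: OPEN (1+3=4). Cumulative: 57
Frame 6: STRIKE. 10 + next two rolls (10+10) = 30. Cumulative: 87
Frame 7: STRIKE. 10 + next two rolls (10+2) = 22. Cumulative: 109
Frame 8: STRIKE. 10 + next two rolls (2+8) = 20. Cumulative: 129
Frame 9: SPARE (2+8=10). 10 + next roll (5) = 15. Cumulative: 144
Frame 10: OPEN. Sum of all frame-10 rolls (5+4) = 9. Cumulative: 153

Answer: 153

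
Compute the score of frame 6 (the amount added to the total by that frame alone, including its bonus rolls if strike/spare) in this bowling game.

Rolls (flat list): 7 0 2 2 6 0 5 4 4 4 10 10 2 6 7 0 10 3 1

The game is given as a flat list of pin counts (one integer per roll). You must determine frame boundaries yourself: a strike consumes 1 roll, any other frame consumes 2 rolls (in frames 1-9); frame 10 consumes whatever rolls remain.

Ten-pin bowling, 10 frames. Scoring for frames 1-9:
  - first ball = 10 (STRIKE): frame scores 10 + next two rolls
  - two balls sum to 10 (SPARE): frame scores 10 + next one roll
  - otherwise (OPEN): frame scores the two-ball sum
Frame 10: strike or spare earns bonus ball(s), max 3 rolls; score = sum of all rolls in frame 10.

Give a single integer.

Frame 1: OPEN (7+0=7). Cumulative: 7
Frame 2: OPEN (2+2=4). Cumulative: 11
Frame 3: OPEN (6+0=6). Cumulative: 17
Frame 4: OPEN (5+4=9). Cumulative: 26
Frame 5: OPEN (4+4=8). Cumulative: 34
Frame 6: STRIKE. 10 + next two rolls (10+2) = 22. Cumulative: 56
Frame 7: STRIKE. 10 + next two rolls (2+6) = 18. Cumulative: 74
Frame 8: OPEN (2+6=8). Cumulative: 82

Answer: 22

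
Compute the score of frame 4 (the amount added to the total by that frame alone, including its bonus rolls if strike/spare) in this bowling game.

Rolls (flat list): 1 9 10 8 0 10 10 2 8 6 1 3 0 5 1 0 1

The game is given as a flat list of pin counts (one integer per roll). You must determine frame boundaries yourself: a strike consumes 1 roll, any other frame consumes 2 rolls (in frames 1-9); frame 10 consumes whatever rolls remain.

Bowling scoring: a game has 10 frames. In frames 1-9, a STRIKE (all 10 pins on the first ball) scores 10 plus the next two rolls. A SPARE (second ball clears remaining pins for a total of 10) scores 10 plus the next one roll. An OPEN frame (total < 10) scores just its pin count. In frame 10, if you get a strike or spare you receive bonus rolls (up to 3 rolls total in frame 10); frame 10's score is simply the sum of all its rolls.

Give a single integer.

Answer: 22

Derivation:
Frame 1: SPARE (1+9=10). 10 + next roll (10) = 20. Cumulative: 20
Frame 2: STRIKE. 10 + next two rolls (8+0) = 18. Cumulative: 38
Frame 3: OPEN (8+0=8). Cumulative: 46
Frame 4: STRIKE. 10 + next two rolls (10+2) = 22. Cumulative: 68
Frame 5: STRIKE. 10 + next two rolls (2+8) = 20. Cumulative: 88
Frame 6: SPARE (2+8=10). 10 + next roll (6) = 16. Cumulative: 104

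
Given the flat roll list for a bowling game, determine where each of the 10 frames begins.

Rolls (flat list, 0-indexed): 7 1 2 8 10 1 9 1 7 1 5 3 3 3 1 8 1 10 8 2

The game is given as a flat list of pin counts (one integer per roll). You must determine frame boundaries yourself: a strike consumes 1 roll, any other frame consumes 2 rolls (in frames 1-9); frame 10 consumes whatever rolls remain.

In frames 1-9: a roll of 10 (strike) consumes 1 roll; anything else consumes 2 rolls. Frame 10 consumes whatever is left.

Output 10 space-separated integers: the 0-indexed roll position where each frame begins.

Answer: 0 2 4 5 7 9 11 13 15 17

Derivation:
Frame 1 starts at roll index 0: rolls=7,1 (sum=8), consumes 2 rolls
Frame 2 starts at roll index 2: rolls=2,8 (sum=10), consumes 2 rolls
Frame 3 starts at roll index 4: roll=10 (strike), consumes 1 roll
Frame 4 starts at roll index 5: rolls=1,9 (sum=10), consumes 2 rolls
Frame 5 starts at roll index 7: rolls=1,7 (sum=8), consumes 2 rolls
Frame 6 starts at roll index 9: rolls=1,5 (sum=6), consumes 2 rolls
Frame 7 starts at roll index 11: rolls=3,3 (sum=6), consumes 2 rolls
Frame 8 starts at roll index 13: rolls=3,1 (sum=4), consumes 2 rolls
Frame 9 starts at roll index 15: rolls=8,1 (sum=9), consumes 2 rolls
Frame 10 starts at roll index 17: 3 remaining rolls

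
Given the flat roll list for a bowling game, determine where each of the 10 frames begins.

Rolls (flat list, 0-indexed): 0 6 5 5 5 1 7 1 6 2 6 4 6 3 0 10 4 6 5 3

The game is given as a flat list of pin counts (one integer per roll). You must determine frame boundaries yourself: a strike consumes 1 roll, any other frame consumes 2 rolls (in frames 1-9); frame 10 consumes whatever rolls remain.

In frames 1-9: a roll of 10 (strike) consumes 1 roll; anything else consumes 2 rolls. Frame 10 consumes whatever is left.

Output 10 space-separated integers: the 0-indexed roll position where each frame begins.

Answer: 0 2 4 6 8 10 12 14 16 18

Derivation:
Frame 1 starts at roll index 0: rolls=0,6 (sum=6), consumes 2 rolls
Frame 2 starts at roll index 2: rolls=5,5 (sum=10), consumes 2 rolls
Frame 3 starts at roll index 4: rolls=5,1 (sum=6), consumes 2 rolls
Frame 4 starts at roll index 6: rolls=7,1 (sum=8), consumes 2 rolls
Frame 5 starts at roll index 8: rolls=6,2 (sum=8), consumes 2 rolls
Frame 6 starts at roll index 10: rolls=6,4 (sum=10), consumes 2 rolls
Frame 7 starts at roll index 12: rolls=6,3 (sum=9), consumes 2 rolls
Frame 8 starts at roll index 14: rolls=0,10 (sum=10), consumes 2 rolls
Frame 9 starts at roll index 16: rolls=4,6 (sum=10), consumes 2 rolls
Frame 10 starts at roll index 18: 2 remaining rolls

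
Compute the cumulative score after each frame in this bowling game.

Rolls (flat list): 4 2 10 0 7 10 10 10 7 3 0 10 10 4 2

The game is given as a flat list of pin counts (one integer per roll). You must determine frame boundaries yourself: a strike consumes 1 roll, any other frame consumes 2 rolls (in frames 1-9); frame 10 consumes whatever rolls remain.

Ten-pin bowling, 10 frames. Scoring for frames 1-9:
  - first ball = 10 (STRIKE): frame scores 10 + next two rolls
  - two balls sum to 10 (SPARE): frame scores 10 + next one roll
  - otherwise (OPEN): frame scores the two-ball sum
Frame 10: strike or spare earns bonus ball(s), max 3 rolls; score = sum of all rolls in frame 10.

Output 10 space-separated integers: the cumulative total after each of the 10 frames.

Frame 1: OPEN (4+2=6). Cumulative: 6
Frame 2: STRIKE. 10 + next two rolls (0+7) = 17. Cumulative: 23
Frame 3: OPEN (0+7=7). Cumulative: 30
Frame 4: STRIKE. 10 + next two rolls (10+10) = 30. Cumulative: 60
Frame 5: STRIKE. 10 + next two rolls (10+7) = 27. Cumulative: 87
Frame 6: STRIKE. 10 + next two rolls (7+3) = 20. Cumulative: 107
Frame 7: SPARE (7+3=10). 10 + next roll (0) = 10. Cumulative: 117
Frame 8: SPARE (0+10=10). 10 + next roll (10) = 20. Cumulative: 137
Frame 9: STRIKE. 10 + next two rolls (4+2) = 16. Cumulative: 153
Frame 10: OPEN. Sum of all frame-10 rolls (4+2) = 6. Cumulative: 159

Answer: 6 23 30 60 87 107 117 137 153 159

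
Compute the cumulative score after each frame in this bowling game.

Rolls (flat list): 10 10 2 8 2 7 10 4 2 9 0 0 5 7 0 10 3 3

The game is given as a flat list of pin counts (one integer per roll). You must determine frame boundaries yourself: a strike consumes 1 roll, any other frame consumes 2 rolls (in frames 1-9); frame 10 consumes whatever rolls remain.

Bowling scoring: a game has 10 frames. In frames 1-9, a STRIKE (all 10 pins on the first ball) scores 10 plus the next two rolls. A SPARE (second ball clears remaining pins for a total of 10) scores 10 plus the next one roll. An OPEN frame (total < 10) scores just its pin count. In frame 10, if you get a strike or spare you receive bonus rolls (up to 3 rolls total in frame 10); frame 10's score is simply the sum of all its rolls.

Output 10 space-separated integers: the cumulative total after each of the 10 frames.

Frame 1: STRIKE. 10 + next two rolls (10+2) = 22. Cumulative: 22
Frame 2: STRIKE. 10 + next two rolls (2+8) = 20. Cumulative: 42
Frame 3: SPARE (2+8=10). 10 + next roll (2) = 12. Cumulative: 54
Frame 4: OPEN (2+7=9). Cumulative: 63
Frame 5: STRIKE. 10 + next two rolls (4+2) = 16. Cumulative: 79
Frame 6: OPEN (4+2=6). Cumulative: 85
Frame 7: OPEN (9+0=9). Cumulative: 94
Frame 8: OPEN (0+5=5). Cumulative: 99
Frame 9: OPEN (7+0=7). Cumulative: 106
Frame 10: STRIKE. Sum of all frame-10 rolls (10+3+3) = 16. Cumulative: 122

Answer: 22 42 54 63 79 85 94 99 106 122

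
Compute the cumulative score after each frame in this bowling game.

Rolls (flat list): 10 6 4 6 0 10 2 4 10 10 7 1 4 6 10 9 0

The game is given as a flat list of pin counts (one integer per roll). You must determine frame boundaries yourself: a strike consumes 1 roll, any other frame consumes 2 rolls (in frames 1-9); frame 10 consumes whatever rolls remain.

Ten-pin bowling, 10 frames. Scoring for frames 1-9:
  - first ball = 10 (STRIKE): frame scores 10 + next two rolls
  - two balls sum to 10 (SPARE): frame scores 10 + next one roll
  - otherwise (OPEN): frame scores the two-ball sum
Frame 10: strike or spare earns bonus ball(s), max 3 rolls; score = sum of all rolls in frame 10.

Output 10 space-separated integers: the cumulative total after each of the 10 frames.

Answer: 20 36 42 58 64 91 109 117 137 156

Derivation:
Frame 1: STRIKE. 10 + next two rolls (6+4) = 20. Cumulative: 20
Frame 2: SPARE (6+4=10). 10 + next roll (6) = 16. Cumulative: 36
Frame 3: OPEN (6+0=6). Cumulative: 42
Frame 4: STRIKE. 10 + next two rolls (2+4) = 16. Cumulative: 58
Frame 5: OPEN (2+4=6). Cumulative: 64
Frame 6: STRIKE. 10 + next two rolls (10+7) = 27. Cumulative: 91
Frame 7: STRIKE. 10 + next two rolls (7+1) = 18. Cumulative: 109
Frame 8: OPEN (7+1=8). Cumulative: 117
Frame 9: SPARE (4+6=10). 10 + next roll (10) = 20. Cumulative: 137
Frame 10: STRIKE. Sum of all frame-10 rolls (10+9+0) = 19. Cumulative: 156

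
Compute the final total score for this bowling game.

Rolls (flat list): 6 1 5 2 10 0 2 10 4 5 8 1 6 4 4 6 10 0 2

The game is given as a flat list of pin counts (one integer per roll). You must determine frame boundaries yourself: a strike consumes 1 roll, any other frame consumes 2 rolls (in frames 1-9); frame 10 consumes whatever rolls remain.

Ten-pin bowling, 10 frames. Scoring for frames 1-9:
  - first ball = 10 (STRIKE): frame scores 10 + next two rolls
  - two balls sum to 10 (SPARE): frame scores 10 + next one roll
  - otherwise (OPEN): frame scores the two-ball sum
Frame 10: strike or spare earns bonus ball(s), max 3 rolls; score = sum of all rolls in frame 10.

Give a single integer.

Frame 1: OPEN (6+1=7). Cumulative: 7
Frame 2: OPEN (5+2=7). Cumulative: 14
Frame 3: STRIKE. 10 + next two rolls (0+2) = 12. Cumulative: 26
Frame 4: OPEN (0+2=2). Cumulative: 28
Frame 5: STRIKE. 10 + next two rolls (4+5) = 19. Cumulative: 47
Frame 6: OPEN (4+5=9). Cumulative: 56
Frame 7: OPEN (8+1=9). Cumulative: 65
Frame 8: SPARE (6+4=10). 10 + next roll (4) = 14. Cumulative: 79
Frame 9: SPARE (4+6=10). 10 + next roll (10) = 20. Cumulative: 99
Frame 10: STRIKE. Sum of all frame-10 rolls (10+0+2) = 12. Cumulative: 111

Answer: 111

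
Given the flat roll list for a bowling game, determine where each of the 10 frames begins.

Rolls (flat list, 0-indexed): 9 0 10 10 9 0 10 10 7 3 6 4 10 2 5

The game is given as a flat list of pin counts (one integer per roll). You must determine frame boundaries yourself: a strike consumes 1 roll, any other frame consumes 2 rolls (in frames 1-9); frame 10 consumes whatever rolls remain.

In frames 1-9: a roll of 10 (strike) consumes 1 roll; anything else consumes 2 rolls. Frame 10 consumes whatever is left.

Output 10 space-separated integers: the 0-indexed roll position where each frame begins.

Answer: 0 2 3 4 6 7 8 10 12 13

Derivation:
Frame 1 starts at roll index 0: rolls=9,0 (sum=9), consumes 2 rolls
Frame 2 starts at roll index 2: roll=10 (strike), consumes 1 roll
Frame 3 starts at roll index 3: roll=10 (strike), consumes 1 roll
Frame 4 starts at roll index 4: rolls=9,0 (sum=9), consumes 2 rolls
Frame 5 starts at roll index 6: roll=10 (strike), consumes 1 roll
Frame 6 starts at roll index 7: roll=10 (strike), consumes 1 roll
Frame 7 starts at roll index 8: rolls=7,3 (sum=10), consumes 2 rolls
Frame 8 starts at roll index 10: rolls=6,4 (sum=10), consumes 2 rolls
Frame 9 starts at roll index 12: roll=10 (strike), consumes 1 roll
Frame 10 starts at roll index 13: 2 remaining rolls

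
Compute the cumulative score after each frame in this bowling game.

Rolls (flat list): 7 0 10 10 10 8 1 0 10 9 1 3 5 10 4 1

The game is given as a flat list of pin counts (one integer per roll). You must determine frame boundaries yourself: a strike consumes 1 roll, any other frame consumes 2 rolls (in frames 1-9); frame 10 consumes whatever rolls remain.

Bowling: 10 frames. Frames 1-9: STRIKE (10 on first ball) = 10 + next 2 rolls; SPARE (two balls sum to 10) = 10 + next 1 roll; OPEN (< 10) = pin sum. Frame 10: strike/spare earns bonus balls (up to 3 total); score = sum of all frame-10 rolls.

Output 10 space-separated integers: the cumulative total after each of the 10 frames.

Answer: 7 37 65 84 93 112 125 133 148 153

Derivation:
Frame 1: OPEN (7+0=7). Cumulative: 7
Frame 2: STRIKE. 10 + next two rolls (10+10) = 30. Cumulative: 37
Frame 3: STRIKE. 10 + next two rolls (10+8) = 28. Cumulative: 65
Frame 4: STRIKE. 10 + next two rolls (8+1) = 19. Cumulative: 84
Frame 5: OPEN (8+1=9). Cumulative: 93
Frame 6: SPARE (0+10=10). 10 + next roll (9) = 19. Cumulative: 112
Frame 7: SPARE (9+1=10). 10 + next roll (3) = 13. Cumulative: 125
Frame 8: OPEN (3+5=8). Cumulative: 133
Frame 9: STRIKE. 10 + next two rolls (4+1) = 15. Cumulative: 148
Frame 10: OPEN. Sum of all frame-10 rolls (4+1) = 5. Cumulative: 153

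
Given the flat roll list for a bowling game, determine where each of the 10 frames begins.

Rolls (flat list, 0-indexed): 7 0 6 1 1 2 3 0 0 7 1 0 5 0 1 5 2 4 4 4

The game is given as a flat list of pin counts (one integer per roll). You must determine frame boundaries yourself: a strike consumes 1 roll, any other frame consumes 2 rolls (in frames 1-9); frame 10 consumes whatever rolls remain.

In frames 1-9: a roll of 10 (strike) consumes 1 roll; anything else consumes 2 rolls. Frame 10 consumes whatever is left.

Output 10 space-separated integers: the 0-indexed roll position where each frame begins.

Frame 1 starts at roll index 0: rolls=7,0 (sum=7), consumes 2 rolls
Frame 2 starts at roll index 2: rolls=6,1 (sum=7), consumes 2 rolls
Frame 3 starts at roll index 4: rolls=1,2 (sum=3), consumes 2 rolls
Frame 4 starts at roll index 6: rolls=3,0 (sum=3), consumes 2 rolls
Frame 5 starts at roll index 8: rolls=0,7 (sum=7), consumes 2 rolls
Frame 6 starts at roll index 10: rolls=1,0 (sum=1), consumes 2 rolls
Frame 7 starts at roll index 12: rolls=5,0 (sum=5), consumes 2 rolls
Frame 8 starts at roll index 14: rolls=1,5 (sum=6), consumes 2 rolls
Frame 9 starts at roll index 16: rolls=2,4 (sum=6), consumes 2 rolls
Frame 10 starts at roll index 18: 2 remaining rolls

Answer: 0 2 4 6 8 10 12 14 16 18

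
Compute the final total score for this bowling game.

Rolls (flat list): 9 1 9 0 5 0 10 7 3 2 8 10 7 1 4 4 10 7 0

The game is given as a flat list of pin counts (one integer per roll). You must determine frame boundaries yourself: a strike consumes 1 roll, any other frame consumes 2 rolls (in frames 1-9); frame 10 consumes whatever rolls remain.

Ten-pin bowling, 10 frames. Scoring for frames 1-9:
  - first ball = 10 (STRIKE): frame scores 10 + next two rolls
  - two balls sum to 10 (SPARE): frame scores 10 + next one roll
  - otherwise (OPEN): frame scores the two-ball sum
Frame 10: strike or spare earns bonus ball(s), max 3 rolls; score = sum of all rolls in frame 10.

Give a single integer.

Frame 1: SPARE (9+1=10). 10 + next roll (9) = 19. Cumulative: 19
Frame 2: OPEN (9+0=9). Cumulative: 28
Frame 3: OPEN (5+0=5). Cumulative: 33
Frame 4: STRIKE. 10 + next two rolls (7+3) = 20. Cumulative: 53
Frame 5: SPARE (7+3=10). 10 + next roll (2) = 12. Cumulative: 65
Frame 6: SPARE (2+8=10). 10 + next roll (10) = 20. Cumulative: 85
Frame 7: STRIKE. 10 + next two rolls (7+1) = 18. Cumulative: 103
Frame 8: OPEN (7+1=8). Cumulative: 111
Frame 9: OPEN (4+4=8). Cumulative: 119
Frame 10: STRIKE. Sum of all frame-10 rolls (10+7+0) = 17. Cumulative: 136

Answer: 136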